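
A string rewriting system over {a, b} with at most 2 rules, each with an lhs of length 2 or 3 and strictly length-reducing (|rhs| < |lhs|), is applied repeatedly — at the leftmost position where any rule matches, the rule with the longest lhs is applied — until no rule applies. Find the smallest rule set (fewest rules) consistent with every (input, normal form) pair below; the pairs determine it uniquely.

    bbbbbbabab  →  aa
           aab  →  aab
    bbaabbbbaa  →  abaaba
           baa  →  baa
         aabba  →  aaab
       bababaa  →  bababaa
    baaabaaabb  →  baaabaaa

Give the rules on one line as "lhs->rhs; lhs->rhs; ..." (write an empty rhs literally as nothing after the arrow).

  | bbbbbbabab => bbbbabab => bbabab => abbab => aabb => aa
  | aab
  | bbaabbbbaa => ababbbbaa => ababbaa => abaaba
  | baa

bb->; bba->ab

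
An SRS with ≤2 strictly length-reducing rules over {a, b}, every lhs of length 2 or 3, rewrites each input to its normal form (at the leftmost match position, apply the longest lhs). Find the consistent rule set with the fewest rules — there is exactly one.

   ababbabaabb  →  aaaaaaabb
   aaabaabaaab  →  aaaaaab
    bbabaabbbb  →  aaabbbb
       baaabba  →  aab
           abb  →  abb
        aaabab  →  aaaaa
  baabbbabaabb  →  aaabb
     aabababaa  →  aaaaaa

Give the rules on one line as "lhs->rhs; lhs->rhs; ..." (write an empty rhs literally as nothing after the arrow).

  | ababbabaabb => aaababaabb => aaaaaaabb
  | aaabaabaaab => aaaabaaab => aaaaaab
  | bbabaabbbb => baaaabbbb => aaabbbb
  | baaabba => aabba => aab

ba->; bab->aa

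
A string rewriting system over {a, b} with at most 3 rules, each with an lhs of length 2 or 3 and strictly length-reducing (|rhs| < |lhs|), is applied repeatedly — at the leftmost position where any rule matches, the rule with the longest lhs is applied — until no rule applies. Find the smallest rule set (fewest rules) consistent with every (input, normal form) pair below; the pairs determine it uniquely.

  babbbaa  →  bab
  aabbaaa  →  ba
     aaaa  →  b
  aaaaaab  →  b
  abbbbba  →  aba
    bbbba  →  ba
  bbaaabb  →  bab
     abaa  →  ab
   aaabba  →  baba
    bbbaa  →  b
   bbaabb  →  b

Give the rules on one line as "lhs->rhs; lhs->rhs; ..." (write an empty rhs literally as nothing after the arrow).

aa->b; bb->b

  | babbbaa => babbaa => babaa => babb => bab
  | aabbaaa => bbbaaa => bbaaa => baaa => bba => ba
  | aaaa => baa => bb => b
  | aaaaaab => baaaab => bbaab => baab => bbb => bb => b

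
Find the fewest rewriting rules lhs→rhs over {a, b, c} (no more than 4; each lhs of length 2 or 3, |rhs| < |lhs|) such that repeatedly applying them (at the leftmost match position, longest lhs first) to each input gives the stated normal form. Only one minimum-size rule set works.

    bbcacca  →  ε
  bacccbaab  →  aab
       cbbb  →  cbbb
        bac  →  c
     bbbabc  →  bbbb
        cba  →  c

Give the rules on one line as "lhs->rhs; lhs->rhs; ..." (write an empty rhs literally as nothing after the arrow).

ba->; bab->bb; bc->b; ccc->a

  | bbcacca => bbacca => bcca => bca => ba => ε
  | bacccbaab => cccbaab => abaab => aab
  | cbbb
  | bac => c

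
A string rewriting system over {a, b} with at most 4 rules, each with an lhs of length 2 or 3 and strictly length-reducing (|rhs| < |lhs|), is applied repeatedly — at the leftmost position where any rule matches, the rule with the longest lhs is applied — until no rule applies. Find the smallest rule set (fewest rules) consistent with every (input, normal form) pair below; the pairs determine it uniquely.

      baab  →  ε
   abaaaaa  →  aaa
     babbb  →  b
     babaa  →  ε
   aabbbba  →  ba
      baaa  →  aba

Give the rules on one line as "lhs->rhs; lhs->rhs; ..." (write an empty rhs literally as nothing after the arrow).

aab->; abb->; baa->ab; bb->b

  | baab => abb => ε
  | abaaaaa => aabaaa => aaa
  | babbb => bb => b
  | babaa => baab => abb => ε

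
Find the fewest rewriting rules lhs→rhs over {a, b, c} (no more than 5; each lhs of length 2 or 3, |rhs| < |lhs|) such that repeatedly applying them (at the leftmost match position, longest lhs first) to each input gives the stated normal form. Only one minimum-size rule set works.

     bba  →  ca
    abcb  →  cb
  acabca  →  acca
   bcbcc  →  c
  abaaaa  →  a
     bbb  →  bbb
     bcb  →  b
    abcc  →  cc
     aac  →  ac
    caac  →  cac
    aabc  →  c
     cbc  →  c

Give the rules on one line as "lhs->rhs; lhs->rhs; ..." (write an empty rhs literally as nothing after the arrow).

  | bba => ca
  | abcb => cb
  | acabca => acca
  | bcbcc => bcc => c

aa->a; ab->; bba->ca; bc->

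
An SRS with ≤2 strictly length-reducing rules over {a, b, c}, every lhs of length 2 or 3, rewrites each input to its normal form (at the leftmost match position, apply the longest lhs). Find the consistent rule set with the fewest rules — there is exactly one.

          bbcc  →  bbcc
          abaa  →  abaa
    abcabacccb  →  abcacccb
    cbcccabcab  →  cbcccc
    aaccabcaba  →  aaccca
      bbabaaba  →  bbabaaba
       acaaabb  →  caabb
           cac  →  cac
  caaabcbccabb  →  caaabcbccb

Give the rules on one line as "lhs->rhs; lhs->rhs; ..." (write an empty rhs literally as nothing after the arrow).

aca->c; cab->c

  | bbcc
  | abaa
  | abcabacccb => abcacccb
  | cbcccabcab => cbccccab => cbcccc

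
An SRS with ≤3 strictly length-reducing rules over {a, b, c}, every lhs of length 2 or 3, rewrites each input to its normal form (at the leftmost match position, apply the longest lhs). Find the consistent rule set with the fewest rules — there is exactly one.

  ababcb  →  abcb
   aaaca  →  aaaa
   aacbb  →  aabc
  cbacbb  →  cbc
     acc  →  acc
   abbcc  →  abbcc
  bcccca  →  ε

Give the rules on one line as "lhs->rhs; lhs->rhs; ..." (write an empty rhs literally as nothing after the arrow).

  | ababcb => abcb
  | aaaca => aaaa
  | aacbb => aabc
  | cbacbb => ccbb => cbc

ba->; ca->a; cbb->bc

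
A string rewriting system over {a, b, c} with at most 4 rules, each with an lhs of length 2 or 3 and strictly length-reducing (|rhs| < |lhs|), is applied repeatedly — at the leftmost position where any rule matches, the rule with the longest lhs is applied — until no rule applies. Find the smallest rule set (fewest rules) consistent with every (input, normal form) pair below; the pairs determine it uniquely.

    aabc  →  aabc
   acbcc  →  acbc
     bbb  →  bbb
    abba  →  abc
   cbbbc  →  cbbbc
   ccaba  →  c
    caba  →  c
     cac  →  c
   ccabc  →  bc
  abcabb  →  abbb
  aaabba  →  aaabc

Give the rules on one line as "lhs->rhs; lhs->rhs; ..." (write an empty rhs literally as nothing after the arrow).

  | aabc
  | acbcc => acbc
  | bbb
  | abba => abc

ba->c; ca->; cc->c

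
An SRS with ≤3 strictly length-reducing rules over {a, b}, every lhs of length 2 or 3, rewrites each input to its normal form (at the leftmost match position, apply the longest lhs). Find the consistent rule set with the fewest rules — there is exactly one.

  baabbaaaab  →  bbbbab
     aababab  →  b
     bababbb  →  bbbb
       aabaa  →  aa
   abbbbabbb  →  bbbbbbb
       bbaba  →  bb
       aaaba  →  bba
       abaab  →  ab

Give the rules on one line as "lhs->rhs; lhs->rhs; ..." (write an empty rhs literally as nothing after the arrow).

  | baabbaaaab => babbaaaab => bbbaaaab => bbbbab
  | aababab => abab => b
  | bababbb => bbbb
  | aabaa => aa

aaa->b; aba->; abb->bb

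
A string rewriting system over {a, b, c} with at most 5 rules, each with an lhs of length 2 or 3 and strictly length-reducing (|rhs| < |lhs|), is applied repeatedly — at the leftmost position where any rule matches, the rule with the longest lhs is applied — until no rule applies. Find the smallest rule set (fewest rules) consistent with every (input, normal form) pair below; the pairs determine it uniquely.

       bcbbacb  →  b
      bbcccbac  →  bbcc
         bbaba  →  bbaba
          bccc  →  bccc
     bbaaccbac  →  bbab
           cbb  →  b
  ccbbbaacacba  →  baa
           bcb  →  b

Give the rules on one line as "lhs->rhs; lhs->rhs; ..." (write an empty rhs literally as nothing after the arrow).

ac->b; bbb->; cb->; cba->ca

  | bcbbacb => bbacb => bbbb => b
  | bbcccbac => bbcccac => bbcccb => bbcc
  | bbaba
  | bccc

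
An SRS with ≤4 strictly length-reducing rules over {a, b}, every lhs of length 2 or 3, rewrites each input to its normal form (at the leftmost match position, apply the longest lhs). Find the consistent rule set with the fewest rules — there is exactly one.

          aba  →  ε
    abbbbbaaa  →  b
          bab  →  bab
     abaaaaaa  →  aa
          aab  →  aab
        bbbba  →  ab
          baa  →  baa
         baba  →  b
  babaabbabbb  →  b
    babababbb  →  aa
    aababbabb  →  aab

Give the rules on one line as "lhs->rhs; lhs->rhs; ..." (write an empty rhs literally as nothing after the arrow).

  | aba => ε
  | abbbbbaaa => aabbbaaa => aaabaaa => baaa => b
  | bab
  | abaaaaaa => aaaaa => aa

aaa->; aba->; bb->a; bba->b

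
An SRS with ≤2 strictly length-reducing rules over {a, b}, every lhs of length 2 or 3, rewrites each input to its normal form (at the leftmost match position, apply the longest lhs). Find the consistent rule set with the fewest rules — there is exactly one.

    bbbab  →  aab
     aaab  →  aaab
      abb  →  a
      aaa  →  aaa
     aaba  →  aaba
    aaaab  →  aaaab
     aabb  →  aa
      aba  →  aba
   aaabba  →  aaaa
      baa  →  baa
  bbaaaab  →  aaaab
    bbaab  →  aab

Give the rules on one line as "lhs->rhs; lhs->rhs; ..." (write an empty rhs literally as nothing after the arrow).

  | bbbab => aab
  | aaab
  | abb => a
  | aaa

bb->; bbb->a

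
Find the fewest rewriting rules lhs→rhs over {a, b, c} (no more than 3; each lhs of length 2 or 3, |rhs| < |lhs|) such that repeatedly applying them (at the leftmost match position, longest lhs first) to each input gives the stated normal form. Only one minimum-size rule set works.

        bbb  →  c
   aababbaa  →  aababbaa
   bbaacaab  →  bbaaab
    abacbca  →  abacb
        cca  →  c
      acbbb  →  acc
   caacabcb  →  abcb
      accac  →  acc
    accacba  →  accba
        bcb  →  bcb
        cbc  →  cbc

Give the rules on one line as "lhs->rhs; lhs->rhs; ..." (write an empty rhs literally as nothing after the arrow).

bbb->c; ca->

  | bbb => c
  | aababbaa
  | bbaacaab => bbaaab
  | abacbca => abacb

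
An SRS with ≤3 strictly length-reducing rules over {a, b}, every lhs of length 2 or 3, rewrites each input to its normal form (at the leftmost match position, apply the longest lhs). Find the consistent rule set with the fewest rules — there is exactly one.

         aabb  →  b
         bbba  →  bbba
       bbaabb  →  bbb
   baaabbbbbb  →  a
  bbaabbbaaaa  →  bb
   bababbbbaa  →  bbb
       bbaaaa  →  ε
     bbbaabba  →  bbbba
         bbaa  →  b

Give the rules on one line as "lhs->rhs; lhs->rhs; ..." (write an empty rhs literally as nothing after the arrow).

  | aabb => b
  | bbba
  | bbaabb => bbb
  | baaabbbbbb => abbbbbb => abbbbb => abbbb => abbb => abb => ab => a

aab->; ab->a; baa->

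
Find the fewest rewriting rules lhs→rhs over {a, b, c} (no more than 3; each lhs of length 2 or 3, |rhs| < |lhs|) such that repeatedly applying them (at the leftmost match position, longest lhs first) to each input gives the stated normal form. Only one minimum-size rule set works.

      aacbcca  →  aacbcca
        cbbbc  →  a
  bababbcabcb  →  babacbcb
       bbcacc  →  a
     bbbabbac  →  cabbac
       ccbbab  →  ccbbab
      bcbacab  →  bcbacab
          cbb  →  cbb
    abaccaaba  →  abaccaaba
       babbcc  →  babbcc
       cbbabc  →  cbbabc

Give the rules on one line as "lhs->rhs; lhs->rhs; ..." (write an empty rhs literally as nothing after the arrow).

bbb->c; bca->bb; ccc->a

  | aacbcca
  | cbbbc => ccc => a
  | bababbcabcb => bababbbbcb => babacbcb
  | bbcacc => bbbcc => ccc => a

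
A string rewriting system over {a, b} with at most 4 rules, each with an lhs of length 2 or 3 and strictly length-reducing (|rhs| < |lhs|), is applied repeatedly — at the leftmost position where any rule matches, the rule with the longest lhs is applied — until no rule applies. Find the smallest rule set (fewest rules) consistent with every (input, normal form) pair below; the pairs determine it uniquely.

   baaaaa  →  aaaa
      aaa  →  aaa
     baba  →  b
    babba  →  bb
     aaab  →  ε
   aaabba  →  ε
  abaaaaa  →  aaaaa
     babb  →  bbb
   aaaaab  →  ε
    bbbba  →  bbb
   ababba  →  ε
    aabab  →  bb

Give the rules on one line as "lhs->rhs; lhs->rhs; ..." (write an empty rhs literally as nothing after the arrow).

aab->b; ab->; ba->; bab->bb

  | baaaaa => aaaa
  | aaa
  | baba => bba => b
  | babba => bbba => bb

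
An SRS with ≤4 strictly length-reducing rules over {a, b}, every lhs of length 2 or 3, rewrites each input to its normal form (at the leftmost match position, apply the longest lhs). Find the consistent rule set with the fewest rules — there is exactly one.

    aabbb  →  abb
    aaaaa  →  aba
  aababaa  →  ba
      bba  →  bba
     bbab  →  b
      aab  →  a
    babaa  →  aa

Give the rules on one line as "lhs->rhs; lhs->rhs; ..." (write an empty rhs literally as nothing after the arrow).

aaa->ba; aab->a; baa->ab; bab->

  | aabbb => abb
  | aaaaa => baaa => aba
  | aababaa => aabaa => aaa => ba
  | bba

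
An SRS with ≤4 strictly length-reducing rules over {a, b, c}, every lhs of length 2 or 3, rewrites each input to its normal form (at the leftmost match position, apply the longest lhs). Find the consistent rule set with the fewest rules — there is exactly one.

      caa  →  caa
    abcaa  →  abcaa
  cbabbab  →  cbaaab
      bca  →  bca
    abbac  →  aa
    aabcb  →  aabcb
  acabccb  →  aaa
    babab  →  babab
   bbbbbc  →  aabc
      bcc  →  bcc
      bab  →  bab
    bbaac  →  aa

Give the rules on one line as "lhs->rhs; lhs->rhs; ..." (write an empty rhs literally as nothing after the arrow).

ac->; bb->a; ccb->ba

  | caa
  | abcaa
  | cbabbab => cbaaab
  | bca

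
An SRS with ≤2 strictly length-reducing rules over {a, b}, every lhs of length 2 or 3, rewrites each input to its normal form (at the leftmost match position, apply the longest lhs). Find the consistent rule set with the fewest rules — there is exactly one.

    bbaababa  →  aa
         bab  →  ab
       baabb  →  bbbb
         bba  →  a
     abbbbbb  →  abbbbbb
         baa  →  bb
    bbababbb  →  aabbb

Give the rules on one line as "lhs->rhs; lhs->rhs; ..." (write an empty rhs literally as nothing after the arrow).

  | bbaababa => bbbbaba => bbbaba => bbaba => baba => aba => aa
  | bab => ab
  | baabb => bbbb
  | bba => ba => a

ba->a; baa->bb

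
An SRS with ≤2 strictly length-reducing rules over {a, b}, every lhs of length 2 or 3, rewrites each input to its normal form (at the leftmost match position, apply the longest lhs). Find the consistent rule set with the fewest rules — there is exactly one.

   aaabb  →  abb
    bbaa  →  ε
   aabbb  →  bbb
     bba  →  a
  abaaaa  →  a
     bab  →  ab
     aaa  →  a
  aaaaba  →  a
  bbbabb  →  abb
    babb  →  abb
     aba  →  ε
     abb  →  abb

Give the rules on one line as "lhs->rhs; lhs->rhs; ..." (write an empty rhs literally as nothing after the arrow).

  | aaabb => abb
  | bbaa => baa => aa => ε
  | aabbb => bbb
  | bba => ba => a

aa->; ba->a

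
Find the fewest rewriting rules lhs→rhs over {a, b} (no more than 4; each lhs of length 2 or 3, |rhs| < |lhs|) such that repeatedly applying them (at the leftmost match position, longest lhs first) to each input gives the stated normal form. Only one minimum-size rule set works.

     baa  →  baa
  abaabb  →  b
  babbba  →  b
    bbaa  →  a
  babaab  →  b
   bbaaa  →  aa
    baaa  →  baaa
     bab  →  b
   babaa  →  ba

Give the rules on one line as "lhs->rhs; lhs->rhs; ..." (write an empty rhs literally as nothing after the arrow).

ab->; aba->; bba->

  | baa
  | abaabb => abb => b
  | babbba => bbba => b
  | bbaa => a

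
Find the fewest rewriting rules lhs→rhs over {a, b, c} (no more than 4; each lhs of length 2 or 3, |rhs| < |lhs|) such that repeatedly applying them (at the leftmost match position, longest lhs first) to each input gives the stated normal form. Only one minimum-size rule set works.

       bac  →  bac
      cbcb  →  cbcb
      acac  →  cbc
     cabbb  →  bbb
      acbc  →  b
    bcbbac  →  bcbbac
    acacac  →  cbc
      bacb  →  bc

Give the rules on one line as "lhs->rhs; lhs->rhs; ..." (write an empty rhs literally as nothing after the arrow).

aca->cb; acb->c; ca->; cc->b

  | bac
  | cbcb
  | acac => cbc
  | cabbb => bbb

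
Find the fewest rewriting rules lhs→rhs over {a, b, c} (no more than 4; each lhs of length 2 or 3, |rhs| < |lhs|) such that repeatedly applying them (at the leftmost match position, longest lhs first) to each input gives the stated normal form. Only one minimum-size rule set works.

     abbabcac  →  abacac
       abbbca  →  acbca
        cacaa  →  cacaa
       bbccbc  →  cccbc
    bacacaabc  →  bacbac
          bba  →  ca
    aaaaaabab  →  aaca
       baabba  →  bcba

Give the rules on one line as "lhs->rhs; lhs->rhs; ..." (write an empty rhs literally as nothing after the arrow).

  | abbabcac => acabcac => abacac
  | abbbca => acbca
  | cacaa
  | bbccbc => cccbc

aab->c; acc->ba; bb->c; cab->ba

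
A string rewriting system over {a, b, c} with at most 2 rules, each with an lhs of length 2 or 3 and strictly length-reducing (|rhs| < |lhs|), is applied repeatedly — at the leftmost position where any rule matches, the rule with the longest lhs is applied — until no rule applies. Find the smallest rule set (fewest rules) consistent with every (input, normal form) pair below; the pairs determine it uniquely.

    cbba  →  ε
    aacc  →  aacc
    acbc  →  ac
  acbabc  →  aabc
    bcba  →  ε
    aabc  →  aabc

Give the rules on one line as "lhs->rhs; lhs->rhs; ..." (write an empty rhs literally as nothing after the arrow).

ba->; cb->

  | cbba => ba => ε
  | aacc
  | acbc => ac
  | acbabc => aabc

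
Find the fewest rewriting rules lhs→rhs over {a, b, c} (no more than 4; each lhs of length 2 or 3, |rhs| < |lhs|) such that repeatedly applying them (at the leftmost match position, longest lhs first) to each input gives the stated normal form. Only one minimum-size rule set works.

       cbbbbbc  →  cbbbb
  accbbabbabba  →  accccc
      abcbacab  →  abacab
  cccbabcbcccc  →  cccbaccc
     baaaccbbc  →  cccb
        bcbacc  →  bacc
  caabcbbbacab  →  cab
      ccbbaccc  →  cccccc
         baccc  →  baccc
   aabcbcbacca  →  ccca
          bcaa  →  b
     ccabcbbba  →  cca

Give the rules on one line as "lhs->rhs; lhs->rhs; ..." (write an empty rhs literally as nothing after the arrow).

aa->b; bba->c; bc->

  | cbbbbbc => cbbbb
  | accbbabbabba => acccbbabba => accccbba => accccc
  | abcbacab => abacab
  | cccbabcbcccc => cccbabcccc => cccbaccc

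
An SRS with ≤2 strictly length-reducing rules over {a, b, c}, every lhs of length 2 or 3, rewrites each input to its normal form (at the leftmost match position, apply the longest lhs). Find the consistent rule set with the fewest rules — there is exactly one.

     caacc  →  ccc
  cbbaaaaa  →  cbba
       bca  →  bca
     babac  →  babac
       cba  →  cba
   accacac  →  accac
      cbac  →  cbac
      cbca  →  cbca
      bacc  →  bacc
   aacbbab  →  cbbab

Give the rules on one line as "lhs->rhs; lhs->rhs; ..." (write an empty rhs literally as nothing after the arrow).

  | caacc => ccc
  | cbbaaaaa => cbbaaa => cbba
  | bca
  | babac

aa->; aca->a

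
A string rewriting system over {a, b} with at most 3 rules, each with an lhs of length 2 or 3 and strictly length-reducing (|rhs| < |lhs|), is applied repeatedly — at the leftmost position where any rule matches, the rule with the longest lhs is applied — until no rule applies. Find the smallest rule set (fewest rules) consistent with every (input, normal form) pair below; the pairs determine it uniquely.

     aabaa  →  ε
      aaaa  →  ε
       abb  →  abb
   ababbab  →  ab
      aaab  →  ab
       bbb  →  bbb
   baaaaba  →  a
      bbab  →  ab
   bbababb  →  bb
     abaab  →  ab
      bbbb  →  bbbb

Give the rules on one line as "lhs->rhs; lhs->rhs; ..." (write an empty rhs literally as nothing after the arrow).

aa->; ba->a

  | aabaa => baa => aa => ε
  | aaaa => aa => ε
  | abb
  | ababbab => aabbab => bbab => bab => ab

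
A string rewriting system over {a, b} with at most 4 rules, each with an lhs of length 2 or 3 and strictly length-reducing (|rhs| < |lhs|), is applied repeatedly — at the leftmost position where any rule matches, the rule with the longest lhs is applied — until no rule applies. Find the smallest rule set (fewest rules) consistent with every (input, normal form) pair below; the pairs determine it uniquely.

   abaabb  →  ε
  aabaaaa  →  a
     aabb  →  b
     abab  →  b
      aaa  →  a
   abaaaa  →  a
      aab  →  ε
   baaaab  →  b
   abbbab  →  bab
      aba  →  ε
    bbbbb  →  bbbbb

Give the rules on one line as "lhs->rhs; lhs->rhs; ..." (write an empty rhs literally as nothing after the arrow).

  | abaabb => abb => ε
  | aabaaaa => aaaa => aaa => aa => a
  | aabb => b
  | abab => b

aa->a; aab->; aba->; abb->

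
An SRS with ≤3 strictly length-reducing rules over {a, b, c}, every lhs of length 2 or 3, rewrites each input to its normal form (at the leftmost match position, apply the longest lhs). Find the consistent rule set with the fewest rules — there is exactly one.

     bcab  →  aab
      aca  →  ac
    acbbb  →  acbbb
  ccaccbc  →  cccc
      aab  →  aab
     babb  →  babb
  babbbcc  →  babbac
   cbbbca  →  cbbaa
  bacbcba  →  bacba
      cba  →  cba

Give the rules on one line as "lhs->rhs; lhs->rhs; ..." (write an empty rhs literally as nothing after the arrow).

bc->a; ca->c

  | bcab => aab
  | aca => ac
  | acbbb
  | ccaccbc => ccccbc => cccca => cccc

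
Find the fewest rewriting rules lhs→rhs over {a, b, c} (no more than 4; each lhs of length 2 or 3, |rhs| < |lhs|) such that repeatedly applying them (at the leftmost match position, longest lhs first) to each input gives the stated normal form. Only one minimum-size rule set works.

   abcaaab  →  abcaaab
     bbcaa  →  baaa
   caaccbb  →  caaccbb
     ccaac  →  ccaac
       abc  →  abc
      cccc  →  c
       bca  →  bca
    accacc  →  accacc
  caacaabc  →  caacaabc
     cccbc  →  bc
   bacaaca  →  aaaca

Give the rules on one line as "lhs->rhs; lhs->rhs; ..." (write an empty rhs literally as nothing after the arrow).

  | abcaaab
  | bbcaa => baaa
  | caaccbb
  | ccaac

bac->a; bbc->ba; ccc->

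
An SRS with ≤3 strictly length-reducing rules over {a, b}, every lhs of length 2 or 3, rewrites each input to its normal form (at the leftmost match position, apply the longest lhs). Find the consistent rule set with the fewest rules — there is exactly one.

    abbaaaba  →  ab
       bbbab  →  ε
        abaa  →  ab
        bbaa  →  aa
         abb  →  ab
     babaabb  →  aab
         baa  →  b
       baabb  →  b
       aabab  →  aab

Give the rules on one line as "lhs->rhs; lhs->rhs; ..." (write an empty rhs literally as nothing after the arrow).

abb->ab; ba->b; bb->

  | abbaaaba => abaaaba => abaaba => ababa => abba => aba => ab
  | bbbab => bab => bb => ε
  | abaa => aba => ab
  | bbaa => aa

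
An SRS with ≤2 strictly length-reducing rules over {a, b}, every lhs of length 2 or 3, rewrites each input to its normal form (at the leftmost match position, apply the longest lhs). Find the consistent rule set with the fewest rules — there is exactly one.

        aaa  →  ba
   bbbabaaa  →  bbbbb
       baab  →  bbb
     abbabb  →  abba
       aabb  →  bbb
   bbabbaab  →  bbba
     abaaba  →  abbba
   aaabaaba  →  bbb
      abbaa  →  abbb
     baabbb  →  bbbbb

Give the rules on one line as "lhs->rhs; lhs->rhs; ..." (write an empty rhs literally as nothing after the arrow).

  | aaa => ba
  | bbbabaaa => bbbaaaa => bbbbaa => bbbbb
  | baab => bbb
  | abbabb => abbab => abba

aa->b; bab->ba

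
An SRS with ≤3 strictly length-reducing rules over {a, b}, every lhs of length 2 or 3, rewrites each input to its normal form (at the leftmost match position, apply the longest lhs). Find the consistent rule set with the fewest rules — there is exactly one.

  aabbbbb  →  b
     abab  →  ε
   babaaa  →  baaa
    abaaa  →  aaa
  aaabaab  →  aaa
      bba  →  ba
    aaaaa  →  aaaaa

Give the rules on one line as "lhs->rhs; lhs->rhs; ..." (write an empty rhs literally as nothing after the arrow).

ab->; bb->b

  | aabbbbb => abbbb => bbb => bb => b
  | abab => ab => ε
  | babaaa => baaa
  | abaaa => aaa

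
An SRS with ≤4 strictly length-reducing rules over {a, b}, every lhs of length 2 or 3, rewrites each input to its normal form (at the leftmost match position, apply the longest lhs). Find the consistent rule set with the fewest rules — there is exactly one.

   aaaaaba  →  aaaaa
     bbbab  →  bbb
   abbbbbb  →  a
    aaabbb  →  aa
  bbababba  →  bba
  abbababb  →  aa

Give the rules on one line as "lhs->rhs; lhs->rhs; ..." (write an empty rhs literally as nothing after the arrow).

  | aaaaaba => aaaaa
  | bbbab => bbb
  | abbbbbb => abbbb => abb => a
  | aaabbb => aaab => aa

ab->; abb->a; baa->ba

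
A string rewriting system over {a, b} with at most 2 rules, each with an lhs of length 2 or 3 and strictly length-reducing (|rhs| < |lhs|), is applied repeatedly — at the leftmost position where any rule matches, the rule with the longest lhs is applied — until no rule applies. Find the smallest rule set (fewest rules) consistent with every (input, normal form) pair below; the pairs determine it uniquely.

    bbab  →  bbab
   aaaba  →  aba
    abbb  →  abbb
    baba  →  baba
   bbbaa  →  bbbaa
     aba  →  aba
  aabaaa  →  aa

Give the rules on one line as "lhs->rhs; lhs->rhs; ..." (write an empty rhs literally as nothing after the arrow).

  | bbab
  | aaaba => aba
  | abbb
  | baba

aaa->a; aab->a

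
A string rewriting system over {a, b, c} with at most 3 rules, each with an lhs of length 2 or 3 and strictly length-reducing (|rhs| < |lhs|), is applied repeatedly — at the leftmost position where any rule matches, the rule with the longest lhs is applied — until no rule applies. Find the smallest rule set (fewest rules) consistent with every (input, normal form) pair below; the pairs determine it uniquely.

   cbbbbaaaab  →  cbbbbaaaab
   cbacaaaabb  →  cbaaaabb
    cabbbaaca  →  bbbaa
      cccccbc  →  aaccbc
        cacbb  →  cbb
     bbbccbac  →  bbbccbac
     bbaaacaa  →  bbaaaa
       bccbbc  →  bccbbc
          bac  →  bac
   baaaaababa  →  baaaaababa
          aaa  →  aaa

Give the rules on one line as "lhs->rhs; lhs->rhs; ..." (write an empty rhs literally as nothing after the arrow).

  | cbbbbaaaab
  | cbacaaaabb => cbaaaabb
  | cabbbaaca => bbbaaca => bbbaa
  | cccccbc => aaccbc

ca->; ccc->aa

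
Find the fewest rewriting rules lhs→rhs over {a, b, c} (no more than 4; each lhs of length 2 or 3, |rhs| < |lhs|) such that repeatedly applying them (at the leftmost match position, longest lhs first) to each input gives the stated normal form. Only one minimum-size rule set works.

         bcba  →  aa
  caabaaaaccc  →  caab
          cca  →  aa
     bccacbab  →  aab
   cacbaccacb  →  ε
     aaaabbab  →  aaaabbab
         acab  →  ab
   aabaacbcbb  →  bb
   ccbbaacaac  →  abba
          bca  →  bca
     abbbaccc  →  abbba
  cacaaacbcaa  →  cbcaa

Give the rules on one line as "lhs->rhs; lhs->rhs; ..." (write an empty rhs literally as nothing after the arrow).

  | bcba => cca => aa
  | caabaaaaccc => caabaaccc => caabccc => caabac => caab
  | cca => aa
  | bccacbab => baacbab => bcbab => ccab => aab

aac->c; ac->; bcb->cc; cc->a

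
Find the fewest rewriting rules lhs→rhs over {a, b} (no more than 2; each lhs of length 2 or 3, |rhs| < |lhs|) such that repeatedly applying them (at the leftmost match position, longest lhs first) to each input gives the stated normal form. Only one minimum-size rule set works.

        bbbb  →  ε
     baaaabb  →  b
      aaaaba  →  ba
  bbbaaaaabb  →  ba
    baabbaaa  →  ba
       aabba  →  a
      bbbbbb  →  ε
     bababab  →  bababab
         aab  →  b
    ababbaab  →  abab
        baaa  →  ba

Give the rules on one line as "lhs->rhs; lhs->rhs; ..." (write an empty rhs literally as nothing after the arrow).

aa->; bb->

  | bbbb => bb => ε
  | baaaabb => baabb => bbb => b
  | aaaaba => aaba => ba
  | bbbaaaaabb => baaaaabb => baaabb => babb => ba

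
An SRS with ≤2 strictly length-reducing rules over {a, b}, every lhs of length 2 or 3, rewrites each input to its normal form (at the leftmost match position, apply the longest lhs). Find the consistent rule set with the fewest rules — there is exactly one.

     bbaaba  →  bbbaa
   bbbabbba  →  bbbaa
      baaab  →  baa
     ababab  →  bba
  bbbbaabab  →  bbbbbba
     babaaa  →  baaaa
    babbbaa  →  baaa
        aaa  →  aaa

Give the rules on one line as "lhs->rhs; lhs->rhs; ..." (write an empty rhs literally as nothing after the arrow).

  | bbaaba => bbbaa
  | bbbabbba => bbbabba => bbbaba => bbbaa
  | baaab => baba => baa
  | ababab => aabab => baab => bba

aab->ba; ab->a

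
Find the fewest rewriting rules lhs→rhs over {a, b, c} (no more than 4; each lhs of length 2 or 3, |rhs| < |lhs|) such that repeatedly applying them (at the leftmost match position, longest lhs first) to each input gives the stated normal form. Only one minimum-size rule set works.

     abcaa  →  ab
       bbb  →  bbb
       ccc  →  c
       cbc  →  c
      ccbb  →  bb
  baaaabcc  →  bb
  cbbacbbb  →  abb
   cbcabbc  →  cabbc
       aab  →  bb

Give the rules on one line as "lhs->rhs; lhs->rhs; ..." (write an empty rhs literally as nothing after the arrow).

aa->b; ba->a; cb->; cc->

  | abcaa => abcb => ab
  | bbb
  | ccc => c
  | cbc => c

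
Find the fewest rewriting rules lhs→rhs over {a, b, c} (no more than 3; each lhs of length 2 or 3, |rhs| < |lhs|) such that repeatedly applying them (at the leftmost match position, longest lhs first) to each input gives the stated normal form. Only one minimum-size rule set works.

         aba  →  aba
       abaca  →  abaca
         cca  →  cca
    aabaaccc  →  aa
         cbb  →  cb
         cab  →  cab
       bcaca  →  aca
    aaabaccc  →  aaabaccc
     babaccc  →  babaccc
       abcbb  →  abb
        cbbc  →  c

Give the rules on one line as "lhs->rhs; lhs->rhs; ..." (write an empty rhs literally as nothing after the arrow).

aac->b; bc->; cbb->cb

  | aba
  | abaca
  | cca
  | aabaaccc => aabbcc => aabc => aa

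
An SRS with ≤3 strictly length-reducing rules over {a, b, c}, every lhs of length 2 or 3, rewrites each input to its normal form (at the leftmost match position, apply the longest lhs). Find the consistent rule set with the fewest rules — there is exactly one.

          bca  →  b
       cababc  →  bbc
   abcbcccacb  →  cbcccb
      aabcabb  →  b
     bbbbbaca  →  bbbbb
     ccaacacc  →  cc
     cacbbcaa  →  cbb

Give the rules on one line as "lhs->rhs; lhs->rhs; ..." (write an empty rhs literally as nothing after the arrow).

ab->; ba->b; ca->

  | bca => b
  | cababc => babc => bbc
  | abcbcccacb => cbcccacb => cbcccb
  | aabcabb => acabb => abb => b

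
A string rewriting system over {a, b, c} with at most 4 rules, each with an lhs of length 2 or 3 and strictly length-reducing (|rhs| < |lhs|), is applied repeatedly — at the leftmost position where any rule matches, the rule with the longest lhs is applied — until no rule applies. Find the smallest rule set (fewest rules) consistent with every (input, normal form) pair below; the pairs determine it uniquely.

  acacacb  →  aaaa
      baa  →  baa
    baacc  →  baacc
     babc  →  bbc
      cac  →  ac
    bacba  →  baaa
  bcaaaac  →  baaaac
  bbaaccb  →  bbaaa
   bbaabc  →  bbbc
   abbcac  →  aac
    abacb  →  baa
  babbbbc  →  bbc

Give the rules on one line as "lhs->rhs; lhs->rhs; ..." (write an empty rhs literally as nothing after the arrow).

  | acacacb => aacacb => aaacb => aaaa
  | baa
  | baacc
  | babc => bbc

ab->b; abb->ac; ca->a; cb->a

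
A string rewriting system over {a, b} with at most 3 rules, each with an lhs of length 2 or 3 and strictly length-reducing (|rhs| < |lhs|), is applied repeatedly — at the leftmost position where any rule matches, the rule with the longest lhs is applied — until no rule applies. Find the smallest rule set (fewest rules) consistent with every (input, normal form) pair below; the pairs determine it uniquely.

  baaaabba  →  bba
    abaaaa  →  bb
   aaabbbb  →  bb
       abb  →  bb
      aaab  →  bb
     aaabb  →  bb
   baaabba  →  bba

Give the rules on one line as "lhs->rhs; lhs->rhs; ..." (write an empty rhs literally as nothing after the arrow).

  | baaaabba => bbaabba => bbbbba => bbbba => bbba => bba
  | abaaaa => baaaa => bbaa => bbb => bb
  | aaabbbb => babbbb => bbbbb => bbbb => bbb => bb
  | abb => bb

aa->b; ab->b; bbb->bb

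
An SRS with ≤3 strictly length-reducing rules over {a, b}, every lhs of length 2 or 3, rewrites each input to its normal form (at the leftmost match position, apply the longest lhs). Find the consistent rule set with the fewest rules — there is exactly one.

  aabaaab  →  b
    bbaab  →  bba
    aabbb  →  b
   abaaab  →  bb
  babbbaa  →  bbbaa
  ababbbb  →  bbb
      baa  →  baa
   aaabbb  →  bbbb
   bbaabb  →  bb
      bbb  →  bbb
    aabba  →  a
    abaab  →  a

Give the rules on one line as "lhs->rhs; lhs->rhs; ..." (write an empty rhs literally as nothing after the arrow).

  | aabaaab => aaaab => bab => b
  | bbaab => bba
  | aabbb => abb => b
  | abaaab => aaab => bb

aaa->b; ab->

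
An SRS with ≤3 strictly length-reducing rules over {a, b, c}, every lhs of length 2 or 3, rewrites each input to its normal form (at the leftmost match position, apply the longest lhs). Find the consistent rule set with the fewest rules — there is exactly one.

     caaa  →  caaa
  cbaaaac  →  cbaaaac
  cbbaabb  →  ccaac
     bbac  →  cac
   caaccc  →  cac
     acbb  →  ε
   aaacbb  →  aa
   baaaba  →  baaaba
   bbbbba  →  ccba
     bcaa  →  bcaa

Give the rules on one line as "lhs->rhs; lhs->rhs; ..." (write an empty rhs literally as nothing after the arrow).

acc->; bb->c

  | caaa
  | cbaaaac
  | cbbaabb => ccaabb => ccaac
  | bbac => cac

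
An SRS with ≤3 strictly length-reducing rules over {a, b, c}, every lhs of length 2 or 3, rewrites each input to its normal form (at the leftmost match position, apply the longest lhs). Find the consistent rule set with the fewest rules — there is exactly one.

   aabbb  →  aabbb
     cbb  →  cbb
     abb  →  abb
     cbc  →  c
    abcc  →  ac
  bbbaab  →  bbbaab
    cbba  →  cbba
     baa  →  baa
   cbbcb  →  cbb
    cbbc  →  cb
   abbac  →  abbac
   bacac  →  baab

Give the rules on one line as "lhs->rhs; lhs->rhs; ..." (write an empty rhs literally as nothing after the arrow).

  | aabbb
  | cbb
  | abb
  | cbc => c

bc->; cac->ab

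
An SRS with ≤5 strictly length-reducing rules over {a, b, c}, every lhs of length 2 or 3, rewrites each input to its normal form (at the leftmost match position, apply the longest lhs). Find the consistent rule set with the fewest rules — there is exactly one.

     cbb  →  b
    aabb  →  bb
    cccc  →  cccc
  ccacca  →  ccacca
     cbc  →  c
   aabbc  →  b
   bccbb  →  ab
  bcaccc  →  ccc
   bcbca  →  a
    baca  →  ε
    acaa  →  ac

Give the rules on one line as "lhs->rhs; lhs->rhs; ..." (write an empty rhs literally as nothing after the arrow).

aa->; ba->b; bc->a; cb->

  | cbb => b
  | aabb => bb
  | cccc
  | ccacca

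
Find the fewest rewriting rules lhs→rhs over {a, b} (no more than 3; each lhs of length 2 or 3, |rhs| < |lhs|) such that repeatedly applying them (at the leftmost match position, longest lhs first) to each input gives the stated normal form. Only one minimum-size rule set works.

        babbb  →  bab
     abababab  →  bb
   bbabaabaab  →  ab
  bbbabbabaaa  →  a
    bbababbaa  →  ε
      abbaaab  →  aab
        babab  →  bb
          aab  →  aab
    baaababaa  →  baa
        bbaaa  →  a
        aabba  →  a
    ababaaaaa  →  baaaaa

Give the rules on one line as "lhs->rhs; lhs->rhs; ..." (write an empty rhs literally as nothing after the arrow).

  | babbb => babb => bab
  | abababab => babab => bb
  | bbabaabaab => abbaabaab => abaabaab => abaab => ab
  | bbbabbabaaa => babbbabaaa => babbabaaa => bababaaa => bbaaa => abaa => a

aba->; abb->ab; bba->ab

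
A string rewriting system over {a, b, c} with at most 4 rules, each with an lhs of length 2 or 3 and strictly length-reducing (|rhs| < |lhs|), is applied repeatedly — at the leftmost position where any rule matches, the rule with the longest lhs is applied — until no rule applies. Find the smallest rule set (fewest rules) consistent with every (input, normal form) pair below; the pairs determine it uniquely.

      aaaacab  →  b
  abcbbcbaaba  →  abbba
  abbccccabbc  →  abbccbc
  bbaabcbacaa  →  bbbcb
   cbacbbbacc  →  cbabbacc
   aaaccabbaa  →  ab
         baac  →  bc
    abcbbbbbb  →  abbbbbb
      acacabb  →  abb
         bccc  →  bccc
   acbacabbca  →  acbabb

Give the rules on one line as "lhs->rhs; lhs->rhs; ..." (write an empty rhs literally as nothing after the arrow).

  | aaaacab => aacab => cab => b
  | abcbbcbaaba => abbcbaaba => abbcbba => abbba
  | abbccccabbc => abbcccbbc => abbccbc
  | bbaabcbacaa => bbbcbacaa => bbbcbaa => bbbcb

aa->; ca->; cbb->b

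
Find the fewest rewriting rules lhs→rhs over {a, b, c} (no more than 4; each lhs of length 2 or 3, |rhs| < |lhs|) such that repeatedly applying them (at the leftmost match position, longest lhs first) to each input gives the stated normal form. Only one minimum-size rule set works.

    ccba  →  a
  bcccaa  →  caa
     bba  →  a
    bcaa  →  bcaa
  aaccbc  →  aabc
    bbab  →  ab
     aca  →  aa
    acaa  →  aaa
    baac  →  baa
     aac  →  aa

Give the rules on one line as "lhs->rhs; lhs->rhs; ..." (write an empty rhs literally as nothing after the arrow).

ac->a; bb->; cc->b

  | ccba => bba => a
  | bcccaa => bbcaa => caa
  | bba => a
  | bcaa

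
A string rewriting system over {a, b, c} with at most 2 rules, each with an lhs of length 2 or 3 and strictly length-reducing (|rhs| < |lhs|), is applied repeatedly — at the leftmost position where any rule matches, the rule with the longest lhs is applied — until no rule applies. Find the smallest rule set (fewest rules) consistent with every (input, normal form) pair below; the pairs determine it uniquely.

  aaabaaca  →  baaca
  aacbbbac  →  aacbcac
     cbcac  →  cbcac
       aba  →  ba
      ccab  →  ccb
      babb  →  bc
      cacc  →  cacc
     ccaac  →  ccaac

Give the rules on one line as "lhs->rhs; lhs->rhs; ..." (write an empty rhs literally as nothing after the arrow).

  | aaabaaca => aabaaca => abaaca => baaca
  | aacbbbac => aacbcac
  | cbcac
  | aba => ba

ab->b; bbb->bc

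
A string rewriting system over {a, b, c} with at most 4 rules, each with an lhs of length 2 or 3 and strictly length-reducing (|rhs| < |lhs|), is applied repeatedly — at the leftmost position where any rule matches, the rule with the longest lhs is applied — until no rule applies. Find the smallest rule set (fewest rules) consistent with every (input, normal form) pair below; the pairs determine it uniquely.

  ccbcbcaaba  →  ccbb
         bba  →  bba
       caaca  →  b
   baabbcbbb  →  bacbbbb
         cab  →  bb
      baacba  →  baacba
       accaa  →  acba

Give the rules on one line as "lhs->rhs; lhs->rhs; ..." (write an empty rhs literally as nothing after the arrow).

ab->c; bc->b; ca->b

  | ccbcbcaaba => ccbbcaaba => ccbbaaba => ccbbaca => ccbbab => ccbbc => ccbb
  | bba
  | caaca => baca => bab => bc => b
  | baabbcbbb => bacbcbbb => bacbbbb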